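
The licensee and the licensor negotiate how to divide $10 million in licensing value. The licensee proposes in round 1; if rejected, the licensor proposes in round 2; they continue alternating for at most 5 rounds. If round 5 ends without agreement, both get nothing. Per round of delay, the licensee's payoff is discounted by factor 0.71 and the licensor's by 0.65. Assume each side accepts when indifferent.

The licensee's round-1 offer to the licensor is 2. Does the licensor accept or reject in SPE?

Round 5 (the licensee proposes): rejection yields 0 for the licensor; the licensee offers 0 and keeps 10.
Round 4 (the licensor proposes): the licensee can get 10 next round, worth 0.71 × 10 = 7.1 now, so the licensor offers 7.1, keeping 2.9.
Round 3 (the licensee proposes): the licensor can get 2.9 next round, worth 0.65 × 2.9 = 1.885 now, so the licensee offers 1.885, keeping 8.115.
Round 2 (the licensor proposes): the licensee can get 8.115 next round, worth 0.71 × 8.115 = 5.76165 now; the licensor offers that and keeps 4.23835.
So by rejecting in round 1, the licensor gets 4.23835 next round, worth 0.65 × 4.23835 = 2.7549275 now.
Offer 2 < 2.7549275, so the licensor rejects.

Reject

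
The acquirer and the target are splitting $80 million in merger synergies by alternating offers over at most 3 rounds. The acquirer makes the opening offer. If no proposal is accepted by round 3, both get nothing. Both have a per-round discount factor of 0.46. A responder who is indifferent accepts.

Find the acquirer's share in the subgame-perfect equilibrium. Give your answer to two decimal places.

60.13

Round 3 (the acquirer proposes): the target will accept anything ≥ 0, so the acquirer offers 0 and keeps 80.
Round 2 (the target proposes): the acquirer can get 80 next round, worth 0.46 × 80 = 36.8 now, so the target offers 36.8, keeping 43.2.
Round 1 (the acquirer proposes): the target can get 43.2 next round, worth 0.46 × 43.2 = 19.872 now, so the acquirer offers 19.872, keeping 60.128.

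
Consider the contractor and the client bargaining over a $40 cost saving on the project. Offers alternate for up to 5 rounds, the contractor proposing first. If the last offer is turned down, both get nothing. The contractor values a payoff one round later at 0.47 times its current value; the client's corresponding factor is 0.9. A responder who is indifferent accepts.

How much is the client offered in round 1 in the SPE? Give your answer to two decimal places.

27.15

Round 5 (the contractor proposes): rejection yields 0 for the client; the contractor offers 0 and keeps 40.
Round 4 (the client proposes): the contractor can get 40 next round, worth 0.47 × 40 = 18.8 now, so the client offers 18.8, keeping 21.2.
Round 3 (the contractor proposes): the client can get 21.2 next round, worth 0.9 × 21.2 = 19.08 now; the contractor offers that and keeps 20.92.
Round 2 (the client proposes): the contractor can get 20.92 next round, worth 0.47 × 20.92 = 9.8324 now. The client offers 9.8324 and keeps 40 − 9.8324 = 30.1676.
Round 1 (the contractor proposes): the client can get 30.1676 next round, worth 0.9 × 30.1676 = 27.15084 now; the contractor offers that and keeps 12.84916.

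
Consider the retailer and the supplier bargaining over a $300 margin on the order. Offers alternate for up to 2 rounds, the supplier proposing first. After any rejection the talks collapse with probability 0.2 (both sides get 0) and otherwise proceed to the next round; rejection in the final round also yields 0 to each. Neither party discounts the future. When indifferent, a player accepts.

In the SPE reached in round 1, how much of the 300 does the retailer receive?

240

By backward induction:
Round 2 (the retailer proposes): the supplier will accept anything ≥ 0, so the retailer offers 0 and keeps 300.
Round 1 (the supplier proposes): rejecting gives the retailer an expected 0.8 × 300 = 240; the supplier offers that and keeps 60.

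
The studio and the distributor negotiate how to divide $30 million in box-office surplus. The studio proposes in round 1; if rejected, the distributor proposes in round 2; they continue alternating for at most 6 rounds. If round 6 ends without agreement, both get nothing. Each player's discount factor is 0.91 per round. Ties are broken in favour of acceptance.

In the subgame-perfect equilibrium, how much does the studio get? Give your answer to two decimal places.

6.79

Round 6 (the distributor proposes): the studio will accept anything ≥ 0, so the distributor offers 0 and keeps 30.
Round 5 (the studio proposes): the distributor can get 30 next round, worth 0.91 × 30 = 27.3 now. The studio offers 27.3 and keeps 30 − 27.3 = 2.7.
Round 4 (the distributor proposes): the studio can get 2.7 next round, worth 0.91 × 2.7 = 2.457 now, so the distributor offers 2.457, keeping 27.543.
Round 3 (the studio proposes): the distributor can get 27.543 next round, worth 0.91 × 27.543 = 25.06413 now, so the studio offers 25.06413, keeping 4.93587.
Round 2 (the distributor proposes): the studio can get 4.93587 next round, worth 0.91 × 4.93587 = 4.4916417 now. The distributor offers 4.4916417 and keeps 30 − 4.4916417 = 25.5083583.
Round 1 (the studio proposes): the distributor can get 25.5083583 next round, worth 0.91 × 25.5083583 = 23.212606053 now, so the studio offers 23.212606053, keeping 6.787393947.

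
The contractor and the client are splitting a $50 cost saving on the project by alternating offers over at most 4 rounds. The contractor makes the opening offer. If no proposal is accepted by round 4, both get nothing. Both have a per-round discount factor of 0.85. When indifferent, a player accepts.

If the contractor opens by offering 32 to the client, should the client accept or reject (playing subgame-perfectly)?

Round 4 (the client proposes): rejection yields 0 for the contractor; the client offers 0 and keeps 50.
Round 3 (the contractor proposes): the client can get 50 next round, worth 0.85 × 50 = 42.5 now; the contractor offers that and keeps 7.5.
Round 2 (the client proposes): the contractor can get 7.5 next round, worth 0.85 × 7.5 = 6.375 now, so the client offers 6.375, keeping 43.625.
So by rejecting in round 1, the client gets 43.625 next round, worth 0.85 × 43.625 = 37.08125 now.
Offer 32 < 37.08125, so the client rejects.

Reject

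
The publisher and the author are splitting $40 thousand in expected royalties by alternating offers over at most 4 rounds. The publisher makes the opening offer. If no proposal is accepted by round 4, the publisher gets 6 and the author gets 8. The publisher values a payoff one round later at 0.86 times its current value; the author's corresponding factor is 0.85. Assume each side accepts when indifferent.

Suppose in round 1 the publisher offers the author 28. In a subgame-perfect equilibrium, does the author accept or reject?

Accept

Work out the author's continuation value if the offer is rejected.
Round 4 (the author proposes): the publisher gets 6 if talks fail, so the author offers 6 and keeps 34.
Round 3 (the publisher proposes): the author can get 34 next round, worth 0.85 × 34 = 28.9 now, so the publisher offers 28.9, keeping 11.1.
Round 2 (the author proposes): the publisher can get 11.1 next round, worth 0.86 × 11.1 = 9.546 now; the author offers that and keeps 30.454.
So by rejecting in round 1, the author gets 30.454 next round, worth 0.85 × 30.454 = 25.8859 now.
Offer 28 ≥ 25.8859, so the author accepts.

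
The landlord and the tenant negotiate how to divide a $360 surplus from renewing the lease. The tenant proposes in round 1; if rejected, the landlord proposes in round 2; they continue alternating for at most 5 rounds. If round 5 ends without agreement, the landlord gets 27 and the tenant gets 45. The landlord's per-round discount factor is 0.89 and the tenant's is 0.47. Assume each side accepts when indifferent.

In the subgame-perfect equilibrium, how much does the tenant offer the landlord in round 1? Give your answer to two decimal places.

245.57

Round 5 (the tenant proposes): the landlord gets 27 if talks fail, so the tenant offers 27 and keeps 333.
Round 4 (the landlord proposes): the tenant can get 333 next round, worth 0.47 × 333 = 156.51 now. The landlord offers 156.51 and keeps 360 − 156.51 = 203.49.
Round 3 (the tenant proposes): the landlord can get 203.49 next round, worth 0.89 × 203.49 = 181.1061 now, so the tenant offers 181.1061, keeping 178.8939.
Round 2 (the landlord proposes): the tenant can get 178.8939 next round, worth 0.47 × 178.8939 = 84.080133 now. The landlord offers 84.080133 and keeps 360 − 84.080133 = 275.919867.
Round 1 (the tenant proposes): the landlord can get 275.919867 next round, worth 0.89 × 275.919867 = 245.56868163 now; the tenant offers that and keeps 114.43131837.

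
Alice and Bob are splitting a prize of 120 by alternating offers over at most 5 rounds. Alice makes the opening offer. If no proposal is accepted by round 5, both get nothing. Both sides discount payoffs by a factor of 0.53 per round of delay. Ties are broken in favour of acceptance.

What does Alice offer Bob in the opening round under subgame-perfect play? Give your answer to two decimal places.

Solve by backward induction from round 5.
Round 5 (Alice proposes): rejection yields 0 for Bob; Alice offers 0 and keeps 120.
Round 4 (Bob proposes): Alice can get 120 next round, worth 0.53 × 120 = 63.6 now; Bob offers that and keeps 56.4.
Round 3 (Alice proposes): Bob can get 56.4 next round, worth 0.53 × 56.4 = 29.892 now; Alice offers that and keeps 90.108.
Round 2 (Bob proposes): Alice can get 90.108 next round, worth 0.53 × 90.108 = 47.75724 now. Bob offers 47.75724 and keeps 120 − 47.75724 = 72.24276.
Round 1 (Alice proposes): Bob can get 72.24276 next round, worth 0.53 × 72.24276 = 38.2886628 now. Alice offers 38.2886628 and keeps 120 − 38.2886628 = 81.7113372.

38.29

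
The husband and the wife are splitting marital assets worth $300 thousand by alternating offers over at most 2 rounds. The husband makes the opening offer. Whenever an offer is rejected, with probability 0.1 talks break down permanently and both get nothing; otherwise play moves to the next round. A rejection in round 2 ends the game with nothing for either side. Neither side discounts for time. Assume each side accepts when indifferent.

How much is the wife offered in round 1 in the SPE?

By backward induction:
Round 2 (the wife proposes): rejection yields 0 for the husband; the wife offers 0 and keeps 300.
Round 1 (the husband proposes): rejecting gives the wife an expected 0.9 × 300 = 270, so the husband offers 270, keeping 30.

270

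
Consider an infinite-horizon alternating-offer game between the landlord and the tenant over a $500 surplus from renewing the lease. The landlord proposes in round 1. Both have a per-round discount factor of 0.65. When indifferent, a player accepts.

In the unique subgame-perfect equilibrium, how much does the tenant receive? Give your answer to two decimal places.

When the landlord proposes, the tenant accepts any offer worth at least 0.65 times what the tenant would get by proposing next round; and vice versa.
This gives x = 500 − 0.65y and y = 500 − 0.65x, where x and y are each side's share when it proposes.
Hence (1 − 0.65·0.65)x = 500(1 − 0.65), i.e. 0.5775·x = 175.
x ≈ 303.0303; the tenant's share is 500 − x ≈ 196.9697.

196.97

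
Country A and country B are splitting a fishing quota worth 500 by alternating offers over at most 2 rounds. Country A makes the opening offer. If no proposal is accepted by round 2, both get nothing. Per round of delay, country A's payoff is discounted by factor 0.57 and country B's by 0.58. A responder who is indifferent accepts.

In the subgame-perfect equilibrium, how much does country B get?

290

Round 2 (country B proposes): rejection yields 0 for country A; country B offers 0 and keeps 500.
Round 1 (country A proposes): country B can get 500 next round, worth 0.58 × 500 = 290 now, so country A offers 290, keeping 210.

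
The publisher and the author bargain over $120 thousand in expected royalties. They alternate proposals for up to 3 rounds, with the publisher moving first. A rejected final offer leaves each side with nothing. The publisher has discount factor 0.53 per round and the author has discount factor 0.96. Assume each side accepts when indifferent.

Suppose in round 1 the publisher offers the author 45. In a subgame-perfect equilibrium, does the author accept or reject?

Reject

Round 3 (the publisher proposes): the author will accept anything ≥ 0, so the publisher offers 0 and keeps 120.
Round 2 (the author proposes): the publisher can get 120 next round, worth 0.53 × 120 = 63.6 now; the author offers that and keeps 56.4.
So by rejecting in round 1, the author gets 56.4 next round, worth 0.96 × 56.4 = 54.144 now.
Offer 45 < 54.144, so the author rejects.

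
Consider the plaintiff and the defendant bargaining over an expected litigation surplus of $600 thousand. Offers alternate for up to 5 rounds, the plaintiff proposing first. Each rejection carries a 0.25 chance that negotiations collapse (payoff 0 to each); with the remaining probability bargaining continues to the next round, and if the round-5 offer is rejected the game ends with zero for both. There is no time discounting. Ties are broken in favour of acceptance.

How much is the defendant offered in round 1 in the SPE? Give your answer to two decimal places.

Round 5 (the plaintiff proposes): the defendant will accept anything ≥ 0, so the plaintiff offers 0 and keeps 600.
Round 4 (the defendant proposes): rejecting gives the plaintiff an expected 0.75 × 600 = 450, so the defendant offers 450, keeping 150.
Round 3 (the plaintiff proposes): rejecting gives the defendant an expected 0.75 × 150 = 112.5; the plaintiff offers that and keeps 487.5.
Round 2 (the defendant proposes): rejecting gives the plaintiff an expected 0.75 × 487.5 = 365.625; the defendant offers that and keeps 234.375.
Round 1 (the plaintiff proposes): rejecting gives the defendant an expected 0.75 × 234.375 = 175.78125. The plaintiff offers 175.78125 and keeps 600 − 175.78125 = 424.21875.

175.78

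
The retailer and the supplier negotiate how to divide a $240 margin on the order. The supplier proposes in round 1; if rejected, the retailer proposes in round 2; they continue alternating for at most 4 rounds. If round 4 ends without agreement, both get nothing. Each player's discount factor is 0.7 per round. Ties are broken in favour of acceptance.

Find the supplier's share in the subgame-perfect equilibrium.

107.28

Round 4 (the retailer proposes): the supplier will accept anything ≥ 0, so the retailer offers 0 and keeps 240.
Round 3 (the supplier proposes): the retailer can get 240 next round, worth 0.7 × 240 = 168 now, so the supplier offers 168, keeping 72.
Round 2 (the retailer proposes): the supplier can get 72 next round, worth 0.7 × 72 = 50.4 now, so the retailer offers 50.4, keeping 189.6.
Round 1 (the supplier proposes): the retailer can get 189.6 next round, worth 0.7 × 189.6 = 132.72 now, so the supplier offers 132.72, keeping 107.28.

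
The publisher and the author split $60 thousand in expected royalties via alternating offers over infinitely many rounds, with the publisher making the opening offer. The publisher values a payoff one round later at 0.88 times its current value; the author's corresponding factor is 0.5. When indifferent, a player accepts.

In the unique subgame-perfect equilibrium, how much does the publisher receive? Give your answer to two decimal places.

53.57

When the publisher proposes, the author accepts any offer worth at least 0.5 times what the author would get by proposing next round; and vice versa.
This gives x = 60 − 0.5y and y = 60 − 0.88x, where x and y are each side's share when it proposes.
Hence (1 − 0.5·0.88)x = 60(1 − 0.5), i.e. 0.56·x = 30.
x ≈ 53.5714; the author's share is 60 − x ≈ 6.4286.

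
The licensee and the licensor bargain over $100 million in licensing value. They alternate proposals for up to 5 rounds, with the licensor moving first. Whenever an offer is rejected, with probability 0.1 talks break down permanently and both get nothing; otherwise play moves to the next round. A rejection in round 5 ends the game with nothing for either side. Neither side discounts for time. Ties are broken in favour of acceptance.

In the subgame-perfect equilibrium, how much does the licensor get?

Round 5 (the licensor proposes): the licensee will accept anything ≥ 0, so the licensor offers 0 and keeps 100.
Round 4 (the licensee proposes): rejecting gives the licensor an expected 0.9 × 100 = 90, so the licensee offers 90, keeping 10.
Round 3 (the licensor proposes): rejecting gives the licensee an expected 0.9 × 10 = 9; the licensor offers that and keeps 91.
Round 2 (the licensee proposes): rejecting gives the licensor an expected 0.9 × 91 = 81.9; the licensee offers that and keeps 18.1.
Round 1 (the licensor proposes): rejecting gives the licensee an expected 0.9 × 18.1 = 16.29; the licensor offers that and keeps 83.71.

83.71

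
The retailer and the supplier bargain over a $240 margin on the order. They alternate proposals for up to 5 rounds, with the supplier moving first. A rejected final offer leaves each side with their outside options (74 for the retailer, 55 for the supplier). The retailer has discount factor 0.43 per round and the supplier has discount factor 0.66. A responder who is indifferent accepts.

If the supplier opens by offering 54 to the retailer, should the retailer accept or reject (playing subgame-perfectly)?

Work out the retailer's continuation value if the offer is rejected.
Round 5 (the supplier proposes): the retailer gets 74 if talks fail, so the supplier offers 74 and keeps 166.
Round 4 (the retailer proposes): the supplier can get 166 next round, worth 0.66 × 166 = 109.56 now. The retailer offers 109.56 and keeps 240 − 109.56 = 130.44.
Round 3 (the supplier proposes): the retailer can get 130.44 next round, worth 0.43 × 130.44 = 56.0892 now. The supplier offers 56.0892 and keeps 240 − 56.0892 = 183.9108.
Round 2 (the retailer proposes): the supplier can get 183.9108 next round, worth 0.66 × 183.9108 = 121.381128 now; the retailer offers that and keeps 118.618872.
So by rejecting in round 1, the retailer gets 118.618872 next round, worth 0.43 × 118.618872 = 51.00611496 now.
Offer 54 ≥ 51.00611496, so the retailer accepts.

Accept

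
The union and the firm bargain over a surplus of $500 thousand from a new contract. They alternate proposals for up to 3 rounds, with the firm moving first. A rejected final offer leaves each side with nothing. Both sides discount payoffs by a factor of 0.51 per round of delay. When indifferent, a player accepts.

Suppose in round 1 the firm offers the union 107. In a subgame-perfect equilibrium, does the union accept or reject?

Round 3 (the firm proposes): rejection yields 0 for the union; the firm offers 0 and keeps 500.
Round 2 (the union proposes): the firm can get 500 next round, worth 0.51 × 500 = 255 now. The union offers 255 and keeps 500 − 255 = 245.
So by rejecting in round 1, the union gets 245 next round, worth 0.51 × 245 = 124.95 now.
Offer 107 < 124.95, so the union rejects.

Reject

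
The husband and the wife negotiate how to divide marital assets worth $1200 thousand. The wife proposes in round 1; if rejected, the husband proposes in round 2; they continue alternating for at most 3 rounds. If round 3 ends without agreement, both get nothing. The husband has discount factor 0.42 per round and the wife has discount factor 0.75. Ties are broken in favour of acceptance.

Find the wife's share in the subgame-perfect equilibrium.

Work backward from the last round.
Round 3 (the wife proposes): rejection yields 0 for the husband; the wife offers 0 and keeps 1200.
Round 2 (the husband proposes): the wife can get 1200 next round, worth 0.75 × 1200 = 900 now. The husband offers 900 and keeps 1200 − 900 = 300.
Round 1 (the wife proposes): the husband can get 300 next round, worth 0.42 × 300 = 126 now; the wife offers that and keeps 1074.

1074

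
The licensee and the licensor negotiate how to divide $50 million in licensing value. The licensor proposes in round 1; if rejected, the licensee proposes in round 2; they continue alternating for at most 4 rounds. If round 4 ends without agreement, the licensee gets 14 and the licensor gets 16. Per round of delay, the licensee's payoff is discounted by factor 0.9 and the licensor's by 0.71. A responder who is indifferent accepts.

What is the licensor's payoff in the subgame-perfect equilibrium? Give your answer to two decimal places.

17.40

Solve by backward induction from round 4.
Round 4 (the licensee proposes): the licensor gets 16 if talks fail, so the licensee offers 16 and keeps 34.
Round 3 (the licensor proposes): the licensee can get 34 next round, worth 0.9 × 34 = 30.6 now. The licensor offers 30.6 and keeps 50 − 30.6 = 19.4.
Round 2 (the licensee proposes): the licensor can get 19.4 next round, worth 0.71 × 19.4 = 13.774 now; the licensee offers that and keeps 36.226.
Round 1 (the licensor proposes): the licensee can get 36.226 next round, worth 0.9 × 36.226 = 32.6034 now. The licensor offers 32.6034 and keeps 50 − 32.6034 = 17.3966.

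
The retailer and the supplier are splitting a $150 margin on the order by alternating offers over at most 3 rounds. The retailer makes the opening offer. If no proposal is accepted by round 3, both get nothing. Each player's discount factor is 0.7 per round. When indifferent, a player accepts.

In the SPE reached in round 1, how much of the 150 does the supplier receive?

Round 3 (the retailer proposes): the supplier will accept anything ≥ 0, so the retailer offers 0 and keeps 150.
Round 2 (the supplier proposes): the retailer can get 150 next round, worth 0.7 × 150 = 105 now, so the supplier offers 105, keeping 45.
Round 1 (the retailer proposes): the supplier can get 45 next round, worth 0.7 × 45 = 31.5 now, so the retailer offers 31.5, keeping 118.5.

31.5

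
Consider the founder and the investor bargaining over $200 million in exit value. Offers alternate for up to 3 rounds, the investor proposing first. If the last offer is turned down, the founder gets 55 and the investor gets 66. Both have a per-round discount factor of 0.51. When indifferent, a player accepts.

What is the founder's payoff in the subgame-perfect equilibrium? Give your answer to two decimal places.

Round 3 (the investor proposes): the founder gets 55 if talks fail, so the investor offers 55 and keeps 145.
Round 2 (the founder proposes): the investor can get 145 next round, worth 0.51 × 145 = 73.95 now, so the founder offers 73.95, keeping 126.05.
Round 1 (the investor proposes): the founder can get 126.05 next round, worth 0.51 × 126.05 = 64.2855 now, so the investor offers 64.2855, keeping 135.7145.

64.29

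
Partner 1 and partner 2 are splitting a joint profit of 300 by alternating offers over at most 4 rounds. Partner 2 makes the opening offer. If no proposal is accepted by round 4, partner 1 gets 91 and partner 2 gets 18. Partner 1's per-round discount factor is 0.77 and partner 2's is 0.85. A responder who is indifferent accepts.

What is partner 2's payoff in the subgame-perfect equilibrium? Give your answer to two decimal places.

Round 4 (partner 1 proposes): partner 2 gets 18 if talks fail, so partner 1 offers 18 and keeps 282.
Round 3 (partner 2 proposes): partner 1 can get 282 next round, worth 0.77 × 282 = 217.14 now; partner 2 offers that and keeps 82.86.
Round 2 (partner 1 proposes): partner 2 can get 82.86 next round, worth 0.85 × 82.86 = 70.431 now, so partner 1 offers 70.431, keeping 229.569.
Round 1 (partner 2 proposes): partner 1 can get 229.569 next round, worth 0.77 × 229.569 = 176.76813 now. Partner 2 offers 176.76813 and keeps 300 − 176.76813 = 123.23187.

123.23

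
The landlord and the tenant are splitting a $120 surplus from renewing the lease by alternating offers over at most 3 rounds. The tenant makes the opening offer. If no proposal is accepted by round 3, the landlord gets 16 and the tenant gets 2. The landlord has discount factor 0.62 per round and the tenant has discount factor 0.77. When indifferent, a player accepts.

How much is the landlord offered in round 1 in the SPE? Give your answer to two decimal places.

24.75

Round 3 (the tenant proposes): the landlord gets 16 if talks fail, so the tenant offers 16 and keeps 104.
Round 2 (the landlord proposes): the tenant can get 104 next round, worth 0.77 × 104 = 80.08 now. The landlord offers 80.08 and keeps 120 − 80.08 = 39.92.
Round 1 (the tenant proposes): the landlord can get 39.92 next round, worth 0.62 × 39.92 = 24.7504 now. The tenant offers 24.7504 and keeps 120 − 24.7504 = 95.2496.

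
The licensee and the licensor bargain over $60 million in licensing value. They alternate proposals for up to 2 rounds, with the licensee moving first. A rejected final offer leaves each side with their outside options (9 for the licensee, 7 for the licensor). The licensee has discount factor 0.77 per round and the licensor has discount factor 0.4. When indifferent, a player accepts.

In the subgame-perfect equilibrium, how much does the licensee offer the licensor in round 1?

20.4

Work backward from the last round.
Round 2 (the licensor proposes): the licensee gets 9 if talks fail, so the licensor offers 9 and keeps 51.
Round 1 (the licensee proposes): the licensor can get 51 next round, worth 0.4 × 51 = 20.4 now. The licensee offers 20.4 and keeps 60 − 20.4 = 39.6.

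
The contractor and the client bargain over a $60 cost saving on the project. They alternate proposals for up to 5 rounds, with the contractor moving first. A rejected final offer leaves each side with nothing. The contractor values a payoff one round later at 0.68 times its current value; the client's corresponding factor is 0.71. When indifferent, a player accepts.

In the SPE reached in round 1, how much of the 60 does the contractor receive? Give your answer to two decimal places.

Solve by backward induction from round 5.
Round 5 (the contractor proposes): the client will accept anything ≥ 0, so the contractor offers 0 and keeps 60.
Round 4 (the client proposes): the contractor can get 60 next round, worth 0.68 × 60 = 40.8 now, so the client offers 40.8, keeping 19.2.
Round 3 (the contractor proposes): the client can get 19.2 next round, worth 0.71 × 19.2 = 13.632 now, so the contractor offers 13.632, keeping 46.368.
Round 2 (the client proposes): the contractor can get 46.368 next round, worth 0.68 × 46.368 = 31.53024 now, so the client offers 31.53024, keeping 28.46976.
Round 1 (the contractor proposes): the client can get 28.46976 next round, worth 0.71 × 28.46976 = 20.2135296 now. The contractor offers 20.2135296 and keeps 60 − 20.2135296 = 39.7864704.

39.79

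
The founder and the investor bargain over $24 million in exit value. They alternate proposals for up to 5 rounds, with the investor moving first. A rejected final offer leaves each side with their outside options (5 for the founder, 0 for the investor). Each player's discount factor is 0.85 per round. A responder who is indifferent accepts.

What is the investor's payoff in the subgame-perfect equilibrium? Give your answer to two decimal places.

Round 5 (the investor proposes): the founder gets 5 if talks fail, so the investor offers 5 and keeps 19.
Round 4 (the founder proposes): the investor can get 19 next round, worth 0.85 × 19 = 16.15 now, so the founder offers 16.15, keeping 7.85.
Round 3 (the investor proposes): the founder can get 7.85 next round, worth 0.85 × 7.85 = 6.6725 now, so the investor offers 6.6725, keeping 17.3275.
Round 2 (the founder proposes): the investor can get 17.3275 next round, worth 0.85 × 17.3275 = 14.728375 now, so the founder offers 14.728375, keeping 9.271625.
Round 1 (the investor proposes): the founder can get 9.271625 next round, worth 0.85 × 9.271625 = 7.88088125 now. The investor offers 7.88088125 and keeps 24 − 7.88088125 = 16.11911875.

16.12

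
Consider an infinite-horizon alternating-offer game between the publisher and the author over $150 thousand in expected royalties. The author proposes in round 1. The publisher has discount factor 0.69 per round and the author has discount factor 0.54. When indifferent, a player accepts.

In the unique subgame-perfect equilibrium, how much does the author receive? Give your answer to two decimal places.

When the author proposes, the publisher accepts any offer worth at least 0.69 times what the publisher would get by proposing next round; and vice versa.
This gives x = 150 − 0.69y and y = 150 − 0.54x, where x and y are each side's share when it proposes.
Hence (1 − 0.69·0.54)x = 150(1 − 0.69), i.e. 0.6274·x = 46.5.
x ≈ 74.1154; the publisher's share is 150 − x ≈ 75.8846.

74.12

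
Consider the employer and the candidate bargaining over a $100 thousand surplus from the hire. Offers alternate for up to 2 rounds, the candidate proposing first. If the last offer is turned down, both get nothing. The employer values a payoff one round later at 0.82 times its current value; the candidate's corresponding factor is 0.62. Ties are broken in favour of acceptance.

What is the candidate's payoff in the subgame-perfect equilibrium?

18

Work backward from the last round.
Round 2 (the employer proposes): the candidate will accept anything ≥ 0, so the employer offers 0 and keeps 100.
Round 1 (the candidate proposes): the employer can get 100 next round, worth 0.82 × 100 = 82 now; the candidate offers that and keeps 18.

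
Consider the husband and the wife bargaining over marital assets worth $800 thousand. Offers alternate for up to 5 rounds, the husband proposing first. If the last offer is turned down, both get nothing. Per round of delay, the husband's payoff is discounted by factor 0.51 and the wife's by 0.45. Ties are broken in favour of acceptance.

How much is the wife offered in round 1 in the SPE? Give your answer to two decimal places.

Round 5 (the husband proposes): the wife will accept anything ≥ 0, so the husband offers 0 and keeps 800.
Round 4 (the wife proposes): the husband can get 800 next round, worth 0.51 × 800 = 408 now, so the wife offers 408, keeping 392.
Round 3 (the husband proposes): the wife can get 392 next round, worth 0.45 × 392 = 176.4 now. The husband offers 176.4 and keeps 800 − 176.4 = 623.6.
Round 2 (the wife proposes): the husband can get 623.6 next round, worth 0.51 × 623.6 = 318.036 now; the wife offers that and keeps 481.964.
Round 1 (the husband proposes): the wife can get 481.964 next round, worth 0.45 × 481.964 = 216.8838 now; the husband offers that and keeps 583.1162.

216.88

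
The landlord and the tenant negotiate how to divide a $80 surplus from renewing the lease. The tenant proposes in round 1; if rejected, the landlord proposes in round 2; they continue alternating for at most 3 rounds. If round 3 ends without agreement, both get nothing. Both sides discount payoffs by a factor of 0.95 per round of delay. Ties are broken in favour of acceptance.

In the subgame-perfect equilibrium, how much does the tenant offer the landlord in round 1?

3.8

Round 3 (the tenant proposes): the landlord will accept anything ≥ 0, so the tenant offers 0 and keeps 80.
Round 2 (the landlord proposes): the tenant can get 80 next round, worth 0.95 × 80 = 76 now; the landlord offers that and keeps 4.
Round 1 (the tenant proposes): the landlord can get 4 next round, worth 0.95 × 4 = 3.8 now. The tenant offers 3.8 and keeps 80 − 3.8 = 76.2.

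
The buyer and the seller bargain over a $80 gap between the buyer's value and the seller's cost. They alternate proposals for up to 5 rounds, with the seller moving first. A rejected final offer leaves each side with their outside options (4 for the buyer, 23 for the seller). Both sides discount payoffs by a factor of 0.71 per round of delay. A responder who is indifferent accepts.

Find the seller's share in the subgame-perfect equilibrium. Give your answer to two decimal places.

Round 5 (the seller proposes): the buyer gets 4 if talks fail, so the seller offers 4 and keeps 76.
Round 4 (the buyer proposes): the seller can get 76 next round, worth 0.71 × 76 = 53.96 now, so the buyer offers 53.96, keeping 26.04.
Round 3 (the seller proposes): the buyer can get 26.04 next round, worth 0.71 × 26.04 = 18.4884 now, so the seller offers 18.4884, keeping 61.5116.
Round 2 (the buyer proposes): the seller can get 61.5116 next round, worth 0.71 × 61.5116 = 43.673236 now. The buyer offers 43.673236 and keeps 80 − 43.673236 = 36.326764.
Round 1 (the seller proposes): the buyer can get 36.326764 next round, worth 0.71 × 36.326764 = 25.79200244 now. The seller offers 25.79200244 and keeps 80 − 25.79200244 = 54.20799756.

54.21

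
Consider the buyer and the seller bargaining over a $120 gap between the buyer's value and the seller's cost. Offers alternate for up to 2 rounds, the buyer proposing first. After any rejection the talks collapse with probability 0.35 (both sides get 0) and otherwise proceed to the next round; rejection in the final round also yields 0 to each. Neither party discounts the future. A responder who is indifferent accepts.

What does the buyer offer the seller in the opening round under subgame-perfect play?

78

Round 2 (the seller proposes): the buyer will accept anything ≥ 0, so the seller offers 0 and keeps 120.
Round 1 (the buyer proposes): rejecting gives the seller an expected 0.65 × 120 = 78. The buyer offers 78 and keeps 120 − 78 = 42.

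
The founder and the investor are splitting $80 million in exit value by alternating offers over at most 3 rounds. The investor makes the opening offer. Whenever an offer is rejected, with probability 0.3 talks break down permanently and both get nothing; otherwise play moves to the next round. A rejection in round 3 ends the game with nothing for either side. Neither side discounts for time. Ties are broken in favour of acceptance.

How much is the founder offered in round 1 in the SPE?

By backward induction:
Round 3 (the investor proposes): the founder will accept anything ≥ 0, so the investor offers 0 and keeps 80.
Round 2 (the founder proposes): rejecting gives the investor an expected 0.7 × 80 = 56. The founder offers 56 and keeps 80 − 56 = 24.
Round 1 (the investor proposes): rejecting gives the founder an expected 0.7 × 24 = 16.8, so the investor offers 16.8, keeping 63.2.

16.8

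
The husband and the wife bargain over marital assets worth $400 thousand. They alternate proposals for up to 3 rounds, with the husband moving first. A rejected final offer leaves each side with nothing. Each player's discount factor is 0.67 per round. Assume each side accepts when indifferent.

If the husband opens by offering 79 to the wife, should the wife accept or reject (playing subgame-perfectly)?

Reject

Work out the wife's continuation value if the offer is rejected.
Round 3 (the husband proposes): the wife will accept anything ≥ 0, so the husband offers 0 and keeps 400.
Round 2 (the wife proposes): the husband can get 400 next round, worth 0.67 × 400 = 268 now, so the wife offers 268, keeping 132.
So by rejecting in round 1, the wife gets 132 next round, worth 0.67 × 132 = 88.44 now.
Offer 79 < 88.44, so the wife rejects.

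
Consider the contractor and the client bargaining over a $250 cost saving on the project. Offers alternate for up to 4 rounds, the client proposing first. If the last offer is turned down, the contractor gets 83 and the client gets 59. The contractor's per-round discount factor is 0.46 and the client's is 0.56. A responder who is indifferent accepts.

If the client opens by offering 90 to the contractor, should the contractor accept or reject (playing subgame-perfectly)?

Work out the contractor's continuation value if the offer is rejected.
Round 4 (the contractor proposes): the client gets 59 if talks fail, so the contractor offers 59 and keeps 191.
Round 3 (the client proposes): the contractor can get 191 next round, worth 0.46 × 191 = 87.86 now, so the client offers 87.86, keeping 162.14.
Round 2 (the contractor proposes): the client can get 162.14 next round, worth 0.56 × 162.14 = 90.7984 now; the contractor offers that and keeps 159.2016.
So by rejecting in round 1, the contractor gets 159.2016 next round, worth 0.46 × 159.2016 = 73.232736 now.
Offer 90 ≥ 73.232736, so the contractor accepts.

Accept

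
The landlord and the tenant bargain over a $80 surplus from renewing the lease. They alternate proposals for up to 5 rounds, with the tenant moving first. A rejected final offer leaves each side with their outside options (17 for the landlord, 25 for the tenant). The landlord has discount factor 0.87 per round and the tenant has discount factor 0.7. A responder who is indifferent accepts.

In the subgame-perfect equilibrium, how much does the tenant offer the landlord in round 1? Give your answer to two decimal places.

Round 5 (the tenant proposes): the landlord gets 17 if talks fail, so the tenant offers 17 and keeps 63.
Round 4 (the landlord proposes): the tenant can get 63 next round, worth 0.7 × 63 = 44.1 now. The landlord offers 44.1 and keeps 80 − 44.1 = 35.9.
Round 3 (the tenant proposes): the landlord can get 35.9 next round, worth 0.87 × 35.9 = 31.233 now; the tenant offers that and keeps 48.767.
Round 2 (the landlord proposes): the tenant can get 48.767 next round, worth 0.7 × 48.767 = 34.1369 now. The landlord offers 34.1369 and keeps 80 − 34.1369 = 45.8631.
Round 1 (the tenant proposes): the landlord can get 45.8631 next round, worth 0.87 × 45.8631 = 39.900897 now; the tenant offers that and keeps 40.099103.

39.90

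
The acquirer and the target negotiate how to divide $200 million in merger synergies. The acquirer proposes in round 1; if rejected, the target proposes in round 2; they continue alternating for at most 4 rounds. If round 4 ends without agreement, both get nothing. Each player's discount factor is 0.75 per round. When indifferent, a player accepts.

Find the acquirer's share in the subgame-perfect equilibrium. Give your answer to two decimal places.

78.13

Round 4 (the target proposes): the acquirer will accept anything ≥ 0, so the target offers 0 and keeps 200.
Round 3 (the acquirer proposes): the target can get 200 next round, worth 0.75 × 200 = 150 now; the acquirer offers that and keeps 50.
Round 2 (the target proposes): the acquirer can get 50 next round, worth 0.75 × 50 = 37.5 now. The target offers 37.5 and keeps 200 − 37.5 = 162.5.
Round 1 (the acquirer proposes): the target can get 162.5 next round, worth 0.75 × 162.5 = 121.875 now, so the acquirer offers 121.875, keeping 78.125.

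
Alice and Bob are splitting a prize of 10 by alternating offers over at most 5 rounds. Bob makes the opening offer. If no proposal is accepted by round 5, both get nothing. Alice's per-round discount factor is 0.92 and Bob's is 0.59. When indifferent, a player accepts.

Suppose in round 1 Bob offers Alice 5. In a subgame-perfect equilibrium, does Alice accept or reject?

Round 5 (Bob proposes): Alice will accept anything ≥ 0, so Bob offers 0 and keeps 10.
Round 4 (Alice proposes): Bob can get 10 next round, worth 0.59 × 10 = 5.9 now. Alice offers 5.9 and keeps 10 − 5.9 = 4.1.
Round 3 (Bob proposes): Alice can get 4.1 next round, worth 0.92 × 4.1 = 3.772 now. Bob offers 3.772 and keeps 10 − 3.772 = 6.228.
Round 2 (Alice proposes): Bob can get 6.228 next round, worth 0.59 × 6.228 = 3.67452 now; Alice offers that and keeps 6.32548.
So by rejecting in round 1, Alice gets 6.32548 next round, worth 0.92 × 6.32548 = 5.8194416 now.
Offer 5 < 5.8194416, so Alice rejects.

Reject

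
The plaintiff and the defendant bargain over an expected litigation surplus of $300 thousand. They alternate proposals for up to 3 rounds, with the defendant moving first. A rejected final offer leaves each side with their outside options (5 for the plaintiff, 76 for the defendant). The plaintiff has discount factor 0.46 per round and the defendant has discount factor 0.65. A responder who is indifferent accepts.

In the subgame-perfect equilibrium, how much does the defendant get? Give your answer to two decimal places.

250.21

Round 3 (the defendant proposes): the plaintiff gets 5 if talks fail, so the defendant offers 5 and keeps 295.
Round 2 (the plaintiff proposes): the defendant can get 295 next round, worth 0.65 × 295 = 191.75 now. The plaintiff offers 191.75 and keeps 300 − 191.75 = 108.25.
Round 1 (the defendant proposes): the plaintiff can get 108.25 next round, worth 0.46 × 108.25 = 49.795 now, so the defendant offers 49.795, keeping 250.205.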